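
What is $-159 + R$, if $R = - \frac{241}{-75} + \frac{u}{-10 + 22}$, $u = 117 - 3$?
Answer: $- \frac{21943}{150} \approx -146.29$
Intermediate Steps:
$u = 114$
$R = \frac{1907}{150}$ ($R = - \frac{241}{-75} + \frac{114}{-10 + 22} = \left(-241\right) \left(- \frac{1}{75}\right) + \frac{114}{12} = \frac{241}{75} + 114 \cdot \frac{1}{12} = \frac{241}{75} + \frac{19}{2} = \frac{1907}{150} \approx 12.713$)
$-159 + R = -159 + \frac{1907}{150} = - \frac{21943}{150}$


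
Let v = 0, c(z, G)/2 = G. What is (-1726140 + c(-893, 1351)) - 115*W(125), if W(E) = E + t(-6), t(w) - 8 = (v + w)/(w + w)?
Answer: -3477581/2 ≈ -1.7388e+6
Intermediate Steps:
c(z, G) = 2*G
t(w) = 17/2 (t(w) = 8 + (0 + w)/(w + w) = 8 + w/((2*w)) = 8 + w*(1/(2*w)) = 8 + ½ = 17/2)
W(E) = 17/2 + E (W(E) = E + 17/2 = 17/2 + E)
(-1726140 + c(-893, 1351)) - 115*W(125) = (-1726140 + 2*1351) - 115*(17/2 + 125) = (-1726140 + 2702) - 115*267/2 = -1723438 - 30705/2 = -3477581/2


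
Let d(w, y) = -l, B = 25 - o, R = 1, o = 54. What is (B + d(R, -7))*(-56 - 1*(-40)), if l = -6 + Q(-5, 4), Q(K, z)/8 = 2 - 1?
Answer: 496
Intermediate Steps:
Q(K, z) = 8 (Q(K, z) = 8*(2 - 1) = 8*1 = 8)
l = 2 (l = -6 + 8 = 2)
B = -29 (B = 25 - 1*54 = 25 - 54 = -29)
d(w, y) = -2 (d(w, y) = -1*2 = -2)
(B + d(R, -7))*(-56 - 1*(-40)) = (-29 - 2)*(-56 - 1*(-40)) = -31*(-56 + 40) = -31*(-16) = 496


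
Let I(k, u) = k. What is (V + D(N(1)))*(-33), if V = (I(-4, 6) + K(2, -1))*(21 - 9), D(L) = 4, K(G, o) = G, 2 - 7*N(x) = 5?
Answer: 660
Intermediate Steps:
N(x) = -3/7 (N(x) = 2/7 - 1/7*5 = 2/7 - 5/7 = -3/7)
V = -24 (V = (-4 + 2)*(21 - 9) = -2*12 = -24)
(V + D(N(1)))*(-33) = (-24 + 4)*(-33) = -20*(-33) = 660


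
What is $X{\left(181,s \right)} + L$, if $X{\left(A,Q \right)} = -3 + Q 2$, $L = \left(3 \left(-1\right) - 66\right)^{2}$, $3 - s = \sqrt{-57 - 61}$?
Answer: $4764 - 2 i \sqrt{118} \approx 4764.0 - 21.726 i$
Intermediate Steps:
$s = 3 - i \sqrt{118}$ ($s = 3 - \sqrt{-57 - 61} = 3 - \sqrt{-118} = 3 - i \sqrt{118} \approx 3.0 - 10.863 i$)
$L = 4761$ ($L = \left(-3 - 66\right)^{2} = \left(-69\right)^{2} = 4761$)
$X{\left(A,Q \right)} = -3 + 2 Q$
$X{\left(181,s \right)} + L = \left(-3 + 2 \left(3 - i \sqrt{118}\right)\right) + 4761 = \left(-3 + \left(6 - 2 i \sqrt{118}\right)\right) + 4761 = \left(3 - 2 i \sqrt{118}\right) + 4761 = 4764 - 2 i \sqrt{118}$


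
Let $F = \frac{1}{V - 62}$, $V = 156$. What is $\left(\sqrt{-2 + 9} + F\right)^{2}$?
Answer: $\frac{61853}{8836} + \frac{\sqrt{7}}{47} \approx 7.0564$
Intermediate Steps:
$F = \frac{1}{94}$ ($F = \frac{1}{156 - 62} = \frac{1}{94} \approx 0.010638$)
$\left(\sqrt{-2 + 9} + F\right)^{2} = \left(\sqrt{-2 + 9} + \frac{1}{94}\right)^{2} = \left(\sqrt{7} + \frac{1}{94}\right)^{2} = \left(\frac{1}{94} + \sqrt{7}\right)^{2}$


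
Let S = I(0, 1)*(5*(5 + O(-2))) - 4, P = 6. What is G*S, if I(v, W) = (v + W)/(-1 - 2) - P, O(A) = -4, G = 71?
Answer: -7597/3 ≈ -2532.3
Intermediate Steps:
I(v, W) = -6 - W/3 - v/3 (I(v, W) = (v + W)/(-1 - 2) - 1*6 = (W + v)/(-3) - 6 = (W + v)*(-1/3) - 6 = (-W/3 - v/3) - 6 = -6 - W/3 - v/3)
S = -107/3 (S = (-6 - 1/3*1 - 1/3*0)*(5*(5 - 4)) - 4 = (-6 - 1/3 + 0)*(5*1) - 4 = -19/3*5 - 4 = -95/3 - 4 = -107/3 ≈ -35.667)
G*S = 71*(-107/3) = -7597/3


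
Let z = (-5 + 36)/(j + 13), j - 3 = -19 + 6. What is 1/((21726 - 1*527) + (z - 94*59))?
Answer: 3/46990 ≈ 6.3843e-5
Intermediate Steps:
j = -10 (j = 3 + (-19 + 6) = 3 - 13 = -10)
z = 31/3 (z = (-5 + 36)/(-10 + 13) = 31/3 ≈ 10.333)
1/((21726 - 1*527) + (z - 94*59)) = 1/((21726 - 1*527) + (31/3 - 94*59)) = 1/((21726 - 527) + (31/3 - 5546)) = 1/(21199 - 16607/3) = 1/(46990/3) = 3/46990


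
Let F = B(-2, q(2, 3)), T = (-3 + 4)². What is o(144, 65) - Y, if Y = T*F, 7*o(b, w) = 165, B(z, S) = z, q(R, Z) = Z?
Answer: 179/7 ≈ 25.571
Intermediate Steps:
T = 1 (T = 1² = 1)
o(b, w) = 165/7 (o(b, w) = (⅐)*165 = 165/7)
F = -2
Y = -2 (Y = 1*(-2) = -2)
o(144, 65) - Y = 165/7 - 1*(-2) = 165/7 + 2 = 179/7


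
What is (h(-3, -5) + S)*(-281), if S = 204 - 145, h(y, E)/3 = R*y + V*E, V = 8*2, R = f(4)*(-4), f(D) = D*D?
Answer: -110995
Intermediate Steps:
f(D) = D**2
R = -64 (R = 4**2*(-4) = 16*(-4) = -64)
V = 16
h(y, E) = -192*y + 48*E (h(y, E) = 3*(-64*y + 16*E) = -192*y + 48*E)
S = 59
(h(-3, -5) + S)*(-281) = ((-192*(-3) + 48*(-5)) + 59)*(-281) = ((576 - 240) + 59)*(-281) = (336 + 59)*(-281) = 395*(-281) = -110995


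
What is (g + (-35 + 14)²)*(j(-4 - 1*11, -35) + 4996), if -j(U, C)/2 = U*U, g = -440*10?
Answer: -17997614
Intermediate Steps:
g = -4400
j(U, C) = -2*U² (j(U, C) = -2*U*U = -2*U²)
(g + (-35 + 14)²)*(j(-4 - 1*11, -35) + 4996) = (-4400 + (-35 + 14)²)*(-2*(-4 - 1*11)² + 4996) = (-4400 + (-21)²)*(-2*(-4 - 11)² + 4996) = (-4400 + 441)*(-2*(-15)² + 4996) = -3959*(-2*225 + 4996) = -3959*(-450 + 4996) = -3959*4546 = -17997614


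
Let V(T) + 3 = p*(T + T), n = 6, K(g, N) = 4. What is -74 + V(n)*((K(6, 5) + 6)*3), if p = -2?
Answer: -884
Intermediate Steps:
V(T) = -3 - 4*T (V(T) = -3 - 2*(T + T) = -3 - 4*T)
-74 + V(n)*((K(6, 5) + 6)*3) = -74 + (-3 - 4*6)*((4 + 6)*3) = -74 + (-3 - 24)*(10*3) = -74 - 27*30 = -74 - 810 = -884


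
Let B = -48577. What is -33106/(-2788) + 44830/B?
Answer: 741602061/67716338 ≈ 10.952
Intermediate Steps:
-33106/(-2788) + 44830/B = -33106/(-2788) + 44830/(-48577) = -33106*(-1/2788) + 44830*(-1/48577) = 16553/1394 - 44830/48577 = 741602061/67716338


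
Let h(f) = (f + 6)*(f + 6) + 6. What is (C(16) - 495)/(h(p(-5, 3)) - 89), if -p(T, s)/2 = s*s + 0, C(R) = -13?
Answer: -508/61 ≈ -8.3279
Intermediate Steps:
p(T, s) = -2*s**2 (p(T, s) = -2*(s*s + 0) = -2*(s**2 + 0) = -2*s**2)
h(f) = 6 + (6 + f)**2 (h(f) = (6 + f)*(6 + f) + 6 = (6 + f)**2 + 6 = 6 + (6 + f)**2)
(C(16) - 495)/(h(p(-5, 3)) - 89) = (-13 - 495)/((6 + (6 - 2*3**2)**2) - 89) = -508/((6 + (6 - 2*9)**2) - 89) = -508/((6 + (6 - 18)**2) - 89) = -508/((6 + (-12)**2) - 89) = -508/((6 + 144) - 89) = -508/(150 - 89) = -508/61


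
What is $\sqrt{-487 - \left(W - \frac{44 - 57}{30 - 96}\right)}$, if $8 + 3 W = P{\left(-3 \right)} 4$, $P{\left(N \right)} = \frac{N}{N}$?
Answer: $\frac{179 i \sqrt{66}}{66} \approx 22.033 i$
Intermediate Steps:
$P{\left(N \right)} = 1$
$W = - \frac{4}{3}$ ($W = - \frac{8}{3} + \frac{1 \cdot 4}{3} = - \frac{8}{3} + \frac{1}{3} \cdot 4 = - \frac{8}{3} + \frac{4}{3} = - \frac{4}{3} \approx -1.3333$)
$\sqrt{-487 - \left(W - \frac{44 - 57}{30 - 96}\right)} = \sqrt{-487 + \left(\frac{44 - 57}{30 - 96} - - \frac{4}{3}\right)} = \sqrt{-487 + \left(- \frac{13}{-66} + \frac{4}{3}\right)} = \sqrt{-487 + \left(\left(-13\right) \left(- \frac{1}{66}\right) + \frac{4}{3}\right)} = \sqrt{-487 + \left(\frac{13}{66} + \frac{4}{3}\right)} = \sqrt{-487 + \frac{101}{66}} = \sqrt{- \frac{32041}{66}} = \frac{179 i \sqrt{66}}{66}$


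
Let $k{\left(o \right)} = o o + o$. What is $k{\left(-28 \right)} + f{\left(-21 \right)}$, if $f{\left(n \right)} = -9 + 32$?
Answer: $779$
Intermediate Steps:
$f{\left(n \right)} = 23$
$k{\left(o \right)} = o + o^{2}$ ($k{\left(o \right)} = o^{2} + o = o + o^{2}$)
$k{\left(-28 \right)} + f{\left(-21 \right)} = - 28 \left(1 - 28\right) + 23 = \left(-28\right) \left(-27\right) + 23 = 756 + 23 = 779$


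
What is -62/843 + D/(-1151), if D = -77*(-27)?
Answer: -1823959/970293 ≈ -1.8798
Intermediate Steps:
D = 2079
-62/843 + D/(-1151) = -62/843 + 2079/(-1151) = -62*1/843 + 2079*(-1/1151) = -62/843 - 2079/1151 = -1823959/970293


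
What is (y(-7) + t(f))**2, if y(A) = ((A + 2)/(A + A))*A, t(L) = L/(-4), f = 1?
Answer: 121/16 ≈ 7.5625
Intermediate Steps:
t(L) = -L/4 (t(L) = L*(-1/4) = -L/4)
y(A) = 1 + A/2 (y(A) = ((2 + A)/((2*A)))*A = ((2 + A)*(1/(2*A)))*A = ((2 + A)/(2*A))*A = 1 + A/2)
(y(-7) + t(f))**2 = ((1 + (1/2)*(-7)) - 1/4*1)**2 = ((1 - 7/2) - 1/4)**2 = (-5/2 - 1/4)**2 = (-11/4)**2 = 121/16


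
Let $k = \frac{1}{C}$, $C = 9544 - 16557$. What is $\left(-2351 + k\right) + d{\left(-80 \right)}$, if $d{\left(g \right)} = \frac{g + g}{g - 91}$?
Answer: $- \frac{2818251364}{1199223} \approx -2350.1$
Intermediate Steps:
$d{\left(g \right)} = \frac{2 g}{-91 + g}$
$C = -7013$
$k = - \frac{1}{7013}$ ($k = \frac{1}{-7013} = - \frac{1}{7013} \approx -0.00014259$)
$\left(-2351 + k\right) + d{\left(-80 \right)} = \left(-2351 - \frac{1}{7013}\right) + 2 \left(-80\right) \frac{1}{-91 - 80} = - \frac{16487564}{7013} + 2 \left(-80\right) \frac{1}{-171} = - \frac{16487564}{7013} + 2 \left(-80\right) \left(- \frac{1}{171}\right) = - \frac{16487564}{7013} + \frac{160}{171} = - \frac{2818251364}{1199223}$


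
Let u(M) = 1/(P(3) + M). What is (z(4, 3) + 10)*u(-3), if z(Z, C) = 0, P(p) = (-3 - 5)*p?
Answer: -10/27 ≈ -0.37037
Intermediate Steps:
P(p) = -8*p
u(M) = 1/(-24 + M) (u(M) = 1/(-8*3 + M) = 1/(-24 + M))
(z(4, 3) + 10)*u(-3) = (0 + 10)/(-24 - 3) = 10/(-27) = 10*(-1/27) = -10/27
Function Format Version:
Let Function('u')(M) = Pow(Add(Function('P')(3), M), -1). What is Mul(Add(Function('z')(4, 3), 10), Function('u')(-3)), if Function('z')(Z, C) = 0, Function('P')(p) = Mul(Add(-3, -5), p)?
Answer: Rational(-10, 27) ≈ -0.37037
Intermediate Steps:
Function('P')(p) = Mul(-8, p)
Function('u')(M) = Pow(Add(-24, M), -1) (Function('u')(M) = Pow(Add(Mul(-8, 3), M), -1) = Pow(Add(-24, M), -1))
Mul(Add(Function('z')(4, 3), 10), Function('u')(-3)) = Mul(Add(0, 10), Pow(Add(-24, -3), -1)) = Mul(10, Pow(-27, -1)) = Mul(10, Rational(-1, 27)) = Rational(-10, 27)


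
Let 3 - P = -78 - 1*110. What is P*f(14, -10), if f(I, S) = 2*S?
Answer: -3820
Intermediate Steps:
P = 191 (P = 3 - (-78 - 1*110) = 3 - (-78 - 110) = 3 - 1*(-188) = 3 + 188 = 191)
P*f(14, -10) = 191*(2*(-10)) = 191*(-20) = -3820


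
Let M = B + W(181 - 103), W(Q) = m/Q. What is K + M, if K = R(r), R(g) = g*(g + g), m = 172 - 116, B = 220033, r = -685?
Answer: 45180865/39 ≈ 1.1585e+6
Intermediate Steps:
m = 56
W(Q) = 56/Q
M = 8581315/39 (M = 220033 + 56/(181 - 103) = 220033 + 56/78 = 220033 + 56*(1/78) = 220033 + 28/39 = 8581315/39 ≈ 2.2003e+5)
R(g) = 2*g² (R(g) = g*(2*g) = 2*g²)
K = 938450 (K = 2*(-685)² = 2*469225 = 938450)
K + M = 938450 + 8581315/39 = 45180865/39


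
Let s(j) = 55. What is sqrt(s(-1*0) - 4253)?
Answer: I*sqrt(4198) ≈ 64.792*I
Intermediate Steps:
sqrt(s(-1*0) - 4253) = sqrt(55 - 4253) = sqrt(-4198) = I*sqrt(4198)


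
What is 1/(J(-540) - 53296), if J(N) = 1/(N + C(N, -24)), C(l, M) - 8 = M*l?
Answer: -12428/662362687 ≈ -1.8763e-5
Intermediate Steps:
C(l, M) = 8 + M*l
J(N) = 1/(8 - 23*N) (J(N) = 1/(N + (8 - 24*N)) = 1/(8 - 23*N))
1/(J(-540) - 53296) = 1/(-1/(-8 + 23*(-540)) - 53296) = 1/(-1/(-8 - 12420) - 53296) = 1/(-1/(-12428) - 53296) = 1/(-1*(-1/12428) - 53296) = 1/(1/12428 - 53296) = 1/(-662362687/12428) = -12428/662362687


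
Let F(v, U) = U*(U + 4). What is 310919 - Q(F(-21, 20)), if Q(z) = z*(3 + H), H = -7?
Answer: 312839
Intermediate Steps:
F(v, U) = U*(4 + U)
Q(z) = -4*z (Q(z) = z*(3 - 7) = z*(-4) = -4*z)
310919 - Q(F(-21, 20)) = 310919 - (-4)*20*(4 + 20) = 310919 - (-4)*20*24 = 310919 - (-4)*480 = 310919 - 1*(-1920) = 310919 + 1920 = 312839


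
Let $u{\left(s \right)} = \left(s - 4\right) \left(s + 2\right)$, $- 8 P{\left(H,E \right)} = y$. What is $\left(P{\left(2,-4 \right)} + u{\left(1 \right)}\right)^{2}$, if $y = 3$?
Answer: $\frac{5625}{64} \approx 87.891$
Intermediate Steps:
$P{\left(H,E \right)} = - \frac{3}{8}$ ($P{\left(H,E \right)} = \left(- \frac{1}{8}\right) 3 = - \frac{3}{8}$)
$u{\left(s \right)} = \left(-4 + s\right) \left(2 + s\right)$
$\left(P{\left(2,-4 \right)} + u{\left(1 \right)}\right)^{2} = \left(- \frac{3}{8} - \left(10 - 1\right)\right)^{2} = \left(- \frac{3}{8} - 9\right)^{2} = \left(- \frac{75}{8}\right)^{2} = \frac{5625}{64}$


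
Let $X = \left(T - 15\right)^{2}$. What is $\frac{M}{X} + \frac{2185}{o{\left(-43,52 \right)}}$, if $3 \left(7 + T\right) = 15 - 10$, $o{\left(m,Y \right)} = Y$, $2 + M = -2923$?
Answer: $\frac{6761485}{193492} \approx 34.945$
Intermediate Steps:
$M = -2925$ ($M = -2 - 2923 = -2925$)
$T = - \frac{16}{3}$ ($T = -7 + \frac{15 - 10}{3} = -7 + \frac{1}{3} \cdot 5 = -7 + \frac{5}{3} = - \frac{16}{3} \approx -5.3333$)
$X = \frac{3721}{9}$ ($X = \left(- \frac{16}{3} - 15\right)^{2} = \left(- \frac{61}{3}\right)^{2} = \frac{3721}{9} \approx 413.44$)
$\frac{M}{X} + \frac{2185}{o{\left(-43,52 \right)}} = - \frac{2925}{\frac{3721}{9}} + \frac{2185}{52} = \left(-2925\right) \frac{9}{3721} + 2185 \cdot \frac{1}{52} = - \frac{26325}{3721} + \frac{2185}{52} = \frac{6761485}{193492}$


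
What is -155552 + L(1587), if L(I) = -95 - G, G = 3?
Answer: -155650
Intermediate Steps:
L(I) = -98 (L(I) = -95 - 1*3 = -95 - 3 = -98)
-155552 + L(1587) = -155552 - 98 = -155650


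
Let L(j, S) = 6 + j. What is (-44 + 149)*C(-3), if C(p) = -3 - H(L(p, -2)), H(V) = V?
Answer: -630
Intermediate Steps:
C(p) = -9 - p (C(p) = -3 - (6 + p) = -3 + (-6 - p) = -9 - p)
(-44 + 149)*C(-3) = (-44 + 149)*(-9 - 1*(-3)) = 105*(-9 + 3) = 105*(-6) = -630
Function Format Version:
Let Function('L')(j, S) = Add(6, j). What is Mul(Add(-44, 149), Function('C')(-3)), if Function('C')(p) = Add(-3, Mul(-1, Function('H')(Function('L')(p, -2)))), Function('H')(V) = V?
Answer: -630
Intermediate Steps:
Function('C')(p) = Add(-9, Mul(-1, p)) (Function('C')(p) = Add(-3, Mul(-1, Add(6, p))) = Add(-3, Add(-6, Mul(-1, p))) = Add(-9, Mul(-1, p)))
Mul(Add(-44, 149), Function('C')(-3)) = Mul(Add(-44, 149), Add(-9, Mul(-1, -3))) = Mul(105, Add(-9, 3)) = Mul(105, -6) = -630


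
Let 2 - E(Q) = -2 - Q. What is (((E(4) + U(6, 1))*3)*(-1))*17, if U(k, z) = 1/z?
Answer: -459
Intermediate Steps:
E(Q) = 4 + Q (E(Q) = 2 - (-2 - Q) = 2 + (2 + Q) = 4 + Q)
(((E(4) + U(6, 1))*3)*(-1))*17 = ((((4 + 4) + 1/1)*3)*(-1))*17 = (((8 + 1)*3)*(-1))*17 = ((9*3)*(-1))*17 = (27*(-1))*17 = -27*17 = -459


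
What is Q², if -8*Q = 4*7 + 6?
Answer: 289/16 ≈ 18.063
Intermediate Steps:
Q = -17/4 (Q = -(4*7 + 6)/8 = -(28 + 6)/8 = -⅛*34 = -17/4 ≈ -4.2500)
Q² = (-17/4)² = 289/16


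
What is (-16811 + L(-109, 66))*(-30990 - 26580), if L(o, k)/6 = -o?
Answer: 930158490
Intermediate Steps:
L(o, k) = -6*o (L(o, k) = 6*(-o) = -6*o)
(-16811 + L(-109, 66))*(-30990 - 26580) = (-16811 - 6*(-109))*(-30990 - 26580) = (-16811 + 654)*(-57570) = -16157*(-57570) = 930158490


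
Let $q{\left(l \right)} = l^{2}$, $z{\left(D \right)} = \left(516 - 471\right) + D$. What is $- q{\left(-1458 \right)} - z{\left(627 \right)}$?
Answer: $-2126436$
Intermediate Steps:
$z{\left(D \right)} = 45 + D$
$- q{\left(-1458 \right)} - z{\left(627 \right)} = - \left(-1458\right)^{2} - \left(45 + 627\right) = \left(-1\right) 2125764 - 672 = -2125764 - 672 = -2126436$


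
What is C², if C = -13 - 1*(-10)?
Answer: 9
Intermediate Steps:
C = -3 (C = -13 + 10 = -3)
C² = (-3)² = 9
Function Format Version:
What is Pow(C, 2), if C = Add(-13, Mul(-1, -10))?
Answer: 9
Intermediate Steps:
C = -3 (C = Add(-13, 10) = -3)
Pow(C, 2) = Pow(-3, 2) = 9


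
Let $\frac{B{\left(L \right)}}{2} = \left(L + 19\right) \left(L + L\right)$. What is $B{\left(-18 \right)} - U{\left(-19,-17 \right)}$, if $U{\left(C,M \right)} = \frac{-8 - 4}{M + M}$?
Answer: $- \frac{1230}{17} \approx -72.353$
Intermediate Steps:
$B{\left(L \right)} = 4 L \left(19 + L\right)$ ($B{\left(L \right)} = 2 \left(L + 19\right) \left(L + L\right) = 2 \left(19 + L\right) 2 L = 2 \cdot 2 L \left(19 + L\right) = 4 L \left(19 + L\right)$)
$U{\left(C,M \right)} = - \frac{6}{M}$ ($U{\left(C,M \right)} = - \frac{12}{2 M} = - 12 \frac{1}{2 M} = - \frac{6}{M}$)
$B{\left(-18 \right)} - U{\left(-19,-17 \right)} = 4 \left(-18\right) \left(19 - 18\right) - - \frac{6}{-17} = 4 \left(-18\right) 1 - \left(-6\right) \left(- \frac{1}{17}\right) = -72 - \frac{6}{17} = - \frac{1230}{17}$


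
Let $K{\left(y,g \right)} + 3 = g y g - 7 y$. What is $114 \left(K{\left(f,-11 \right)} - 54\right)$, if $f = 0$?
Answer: $-6498$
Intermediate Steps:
$K{\left(y,g \right)} = -3 - 7 y + y g^{2}$ ($K{\left(y,g \right)} = -3 + \left(g y g - 7 y\right) = -3 + \left(y g^{2} - 7 y\right) = -3 + \left(- 7 y + y g^{2}\right) = -3 - 7 y + y g^{2}$)
$114 \left(K{\left(f,-11 \right)} - 54\right) = 114 \left(\left(-3 - 0 + 0 \left(-11\right)^{2}\right) - 54\right) = 114 \left(\left(-3 + 0 + 0 \cdot 121\right) - 54\right) = 114 \left(\left(-3 + 0 + 0\right) - 54\right) = 114 \left(-3 - 54\right) = 114 \left(-57\right) = -6498$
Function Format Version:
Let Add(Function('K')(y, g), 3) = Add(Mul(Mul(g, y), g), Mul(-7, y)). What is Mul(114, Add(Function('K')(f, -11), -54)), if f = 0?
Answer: -6498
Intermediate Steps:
Function('K')(y, g) = Add(-3, Mul(-7, y), Mul(y, Pow(g, 2))) (Function('K')(y, g) = Add(-3, Add(Mul(Mul(g, y), g), Mul(-7, y))) = Add(-3, Add(Mul(y, Pow(g, 2)), Mul(-7, y))) = Add(-3, Add(Mul(-7, y), Mul(y, Pow(g, 2)))) = Add(-3, Mul(-7, y), Mul(y, Pow(g, 2))))
Mul(114, Add(Function('K')(f, -11), -54)) = Mul(114, Add(Add(-3, Mul(-7, 0), Mul(0, Pow(-11, 2))), -54)) = Mul(114, Add(Add(-3, 0, Mul(0, 121)), -54)) = Mul(114, Add(Add(-3, 0, 0), -54)) = Mul(114, Add(-3, -54)) = Mul(114, -57) = -6498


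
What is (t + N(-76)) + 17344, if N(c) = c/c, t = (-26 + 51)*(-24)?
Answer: 16745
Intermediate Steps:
t = -600 (t = 25*(-24) = -600)
N(c) = 1
(t + N(-76)) + 17344 = (-600 + 1) + 17344 = -599 + 17344 = 16745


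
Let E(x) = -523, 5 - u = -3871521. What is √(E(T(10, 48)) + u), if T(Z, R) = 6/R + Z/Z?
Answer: 19*√10723 ≈ 1967.5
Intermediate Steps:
T(Z, R) = 1 + 6/R (T(Z, R) = 6/R + 1 = 1 + 6/R)
u = 3871526 (u = 5 - 1*(-3871521) = 5 + 3871521 = 3871526)
√(E(T(10, 48)) + u) = √(-523 + 3871526) = √3871003 = 19*√10723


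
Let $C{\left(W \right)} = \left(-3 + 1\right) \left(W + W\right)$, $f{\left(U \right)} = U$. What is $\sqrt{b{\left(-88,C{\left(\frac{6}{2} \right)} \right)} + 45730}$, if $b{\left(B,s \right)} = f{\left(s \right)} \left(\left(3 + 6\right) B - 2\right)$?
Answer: $\sqrt{55258} \approx 235.07$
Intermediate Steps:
$C{\left(W \right)} = - 4 W$ ($C{\left(W \right)} = - 2 \cdot 2 W = - 4 W$)
$b{\left(B,s \right)} = s \left(-2 + 9 B\right)$ ($b{\left(B,s \right)} = s \left(\left(3 + 6\right) B - 2\right) = s \left(9 B - 2\right) = s \left(-2 + 9 B\right)$)
$\sqrt{b{\left(-88,C{\left(\frac{6}{2} \right)} \right)} + 45730} = \sqrt{- 4 \cdot \frac{6}{2} \left(-2 + 9 \left(-88\right)\right) + 45730} = \sqrt{- 4 \cdot 6 \cdot \frac{1}{2} \left(-2 - 792\right) + 45730} = \sqrt{\left(-4\right) 3 \left(-794\right) + 45730} = \sqrt{\left(-12\right) \left(-794\right) + 45730} = \sqrt{9528 + 45730} = \sqrt{55258}$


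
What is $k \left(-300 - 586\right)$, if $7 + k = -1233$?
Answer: $1098640$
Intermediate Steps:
$k = -1240$ ($k = -7 - 1233 = -1240$)
$k \left(-300 - 586\right) = - 1240 \left(-300 - 586\right) = \left(-1240\right) \left(-886\right) = 1098640$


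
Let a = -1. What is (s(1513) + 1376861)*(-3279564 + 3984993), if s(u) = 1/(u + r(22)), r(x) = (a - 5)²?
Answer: 1504509124499010/1549 ≈ 9.7128e+11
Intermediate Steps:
r(x) = 36 (r(x) = (-1 - 5)² = (-6)² = 36)
s(u) = 1/(36 + u) (s(u) = 1/(u + 36) = 1/(36 + u))
(s(1513) + 1376861)*(-3279564 + 3984993) = (1/(36 + 1513) + 1376861)*(-3279564 + 3984993) = (1/1549 + 1376861)*705429 = (2132757690/1549)*705429 = 1504509124499010/1549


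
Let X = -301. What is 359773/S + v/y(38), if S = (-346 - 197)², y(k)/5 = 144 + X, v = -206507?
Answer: 61170804248/231456465 ≈ 264.29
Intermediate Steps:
y(k) = -785 (y(k) = 5*(144 - 301) = 5*(-157) = -785)
S = 294849 (S = (-543)² = 294849)
359773/S + v/y(38) = 359773/294849 - 206507/(-785) = 359773*(1/294849) - 206507*(-1/785) = 359773/294849 + 206507/785 = 61170804248/231456465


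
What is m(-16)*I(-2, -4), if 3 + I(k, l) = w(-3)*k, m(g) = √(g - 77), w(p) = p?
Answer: 3*I*√93 ≈ 28.931*I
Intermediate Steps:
m(g) = √(-77 + g)
I(k, l) = -3 - 3*k
m(-16)*I(-2, -4) = √(-77 - 16)*(-3 - 3*(-2)) = √(-93)*(-3 + 6) = (I*√93)*3 = 3*I*√93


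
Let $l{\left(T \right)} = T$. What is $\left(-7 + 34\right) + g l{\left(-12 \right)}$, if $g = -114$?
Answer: $1395$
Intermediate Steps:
$\left(-7 + 34\right) + g l{\left(-12 \right)} = \left(-7 + 34\right) - -1368 = 27 + 1368 = 1395$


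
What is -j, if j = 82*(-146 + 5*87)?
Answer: -23698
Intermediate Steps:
j = 23698 (j = 82*(-146 + 435) = 82*289 = 23698)
-j = -1*23698 = -23698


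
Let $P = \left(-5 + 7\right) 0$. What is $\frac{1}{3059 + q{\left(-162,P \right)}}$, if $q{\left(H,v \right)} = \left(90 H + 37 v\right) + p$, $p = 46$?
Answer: $- \frac{1}{11475} \approx -8.7146 \cdot 10^{-5}$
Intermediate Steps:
$P = 0$ ($P = 2 \cdot 0 = 0$)
$q{\left(H,v \right)} = 46 + 37 v + 90 H$ ($q{\left(H,v \right)} = \left(90 H + 37 v\right) + 46 = \left(37 v + 90 H\right) + 46 = 46 + 37 v + 90 H$)
$\frac{1}{3059 + q{\left(-162,P \right)}} = \frac{1}{3059 + \left(46 + 37 \cdot 0 + 90 \left(-162\right)\right)} = \frac{1}{3059 + \left(46 + 0 - 14580\right)} = \frac{1}{3059 - 14534} = \frac{1}{-11475} = - \frac{1}{11475}$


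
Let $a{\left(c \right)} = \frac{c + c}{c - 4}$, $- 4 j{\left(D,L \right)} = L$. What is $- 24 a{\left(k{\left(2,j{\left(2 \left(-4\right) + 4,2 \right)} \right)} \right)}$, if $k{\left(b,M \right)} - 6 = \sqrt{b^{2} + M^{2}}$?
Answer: $1488 - 384 \sqrt{17} \approx -95.273$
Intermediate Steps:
$j{\left(D,L \right)} = - \frac{L}{4}$
$k{\left(b,M \right)} = 6 + \sqrt{M^{2} + b^{2}}$ ($k{\left(b,M \right)} = 6 + \sqrt{b^{2} + M^{2}} = 6 + \sqrt{M^{2} + b^{2}}$)
$a{\left(c \right)} = \frac{2 c}{-4 + c}$
$- 24 a{\left(k{\left(2,j{\left(2 \left(-4\right) + 4,2 \right)} \right)} \right)} = - 24 \frac{2 \left(6 + \sqrt{\left(\left(- \frac{1}{4}\right) 2\right)^{2} + 2^{2}}\right)}{-4 + \left(6 + \sqrt{\left(\left(- \frac{1}{4}\right) 2\right)^{2} + 2^{2}}\right)} = - 24 \frac{2 \left(6 + \sqrt{\left(- \frac{1}{2}\right)^{2} + 4}\right)}{-4 + \left(6 + \sqrt{\left(- \frac{1}{2}\right)^{2} + 4}\right)} = - 24 \frac{2 \left(6 + \sqrt{\frac{1}{4} + 4}\right)}{-4 + \left(6 + \sqrt{\frac{1}{4} + 4}\right)} = - 24 \frac{2 \left(6 + \sqrt{\frac{17}{4}}\right)}{-4 + \left(6 + \sqrt{\frac{17}{4}}\right)} = - 24 \frac{2 \left(6 + \frac{\sqrt{17}}{2}\right)}{-4 + \left(6 + \frac{\sqrt{17}}{2}\right)} = - 24 \frac{2 \left(6 + \frac{\sqrt{17}}{2}\right)}{2 + \frac{\sqrt{17}}{2}} = - \frac{48 \left(6 + \frac{\sqrt{17}}{2}\right)}{2 + \frac{\sqrt{17}}{2}}$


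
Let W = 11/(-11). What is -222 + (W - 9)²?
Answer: -122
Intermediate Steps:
W = -1 (W = 11*(-1/11) = -1)
-222 + (W - 9)² = -222 + (-1 - 9)² = -222 + (-10)² = -222 + 100 = -122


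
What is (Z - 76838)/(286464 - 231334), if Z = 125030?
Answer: 24096/27565 ≈ 0.87415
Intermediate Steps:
(Z - 76838)/(286464 - 231334) = (125030 - 76838)/(286464 - 231334) = 48192/55130 = 48192*(1/55130) = 24096/27565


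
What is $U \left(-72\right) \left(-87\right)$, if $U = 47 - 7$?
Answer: $250560$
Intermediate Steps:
$U = 40$
$U \left(-72\right) \left(-87\right) = 40 \left(-72\right) \left(-87\right) = \left(-2880\right) \left(-87\right) = 250560$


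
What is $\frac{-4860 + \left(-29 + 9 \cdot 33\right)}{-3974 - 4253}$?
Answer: $\frac{4592}{8227} \approx 0.55816$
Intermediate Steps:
$\frac{-4860 + \left(-29 + 9 \cdot 33\right)}{-3974 - 4253} = \frac{-4860 + \left(-29 + 297\right)}{-8227} = \left(-4860 + 268\right) \left(- \frac{1}{8227}\right) = \left(-4592\right) \left(- \frac{1}{8227}\right) = \frac{4592}{8227}$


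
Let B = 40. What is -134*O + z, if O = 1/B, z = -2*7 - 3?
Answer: -407/20 ≈ -20.350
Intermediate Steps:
z = -17 (z = -14 - 3 = -17)
O = 1/40 ≈ 0.025000
-134*O + z = -134*1/40 - 17 = -67/20 - 17 = -407/20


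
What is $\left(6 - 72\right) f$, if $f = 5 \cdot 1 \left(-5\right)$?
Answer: $1650$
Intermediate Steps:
$f = -25$ ($f = 5 \left(-5\right) = -25$)
$\left(6 - 72\right) f = \left(6 - 72\right) \left(-25\right) = \left(-66\right) \left(-25\right) = 1650$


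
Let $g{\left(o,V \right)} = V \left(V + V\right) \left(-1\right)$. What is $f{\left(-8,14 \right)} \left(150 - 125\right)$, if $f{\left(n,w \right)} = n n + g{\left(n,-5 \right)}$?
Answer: $350$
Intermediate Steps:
$g{\left(o,V \right)} = - 2 V^{2}$ ($g{\left(o,V \right)} = V 2 V \left(-1\right) = 2 V^{2} \left(-1\right) = - 2 V^{2}$)
$f{\left(n,w \right)} = -50 + n^{2}$ ($f{\left(n,w \right)} = n n - 2 \left(-5\right)^{2} = n^{2} - 50 = -50 + n^{2}$)
$f{\left(-8,14 \right)} \left(150 - 125\right) = \left(-50 + \left(-8\right)^{2}\right) \left(150 - 125\right) = \left(-50 + 64\right) \left(150 - 125\right) = 14 \cdot 25 = 350$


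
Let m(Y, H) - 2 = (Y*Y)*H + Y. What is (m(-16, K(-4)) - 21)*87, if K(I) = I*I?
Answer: 353307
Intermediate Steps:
K(I) = I²
m(Y, H) = 2 + Y + H*Y² (m(Y, H) = 2 + ((Y*Y)*H + Y) = 2 + (Y²*H + Y) = 2 + (H*Y² + Y) = 2 + (Y + H*Y²) = 2 + Y + H*Y²)
(m(-16, K(-4)) - 21)*87 = ((2 - 16 + (-4)²*(-16)²) - 21)*87 = ((2 - 16 + 16*256) - 21)*87 = ((2 - 16 + 4096) - 21)*87 = (4082 - 21)*87 = 4061*87 = 353307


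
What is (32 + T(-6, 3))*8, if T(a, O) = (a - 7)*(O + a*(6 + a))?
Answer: -56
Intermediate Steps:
T(a, O) = (-7 + a)*(O + a*(6 + a))
(32 + T(-6, 3))*8 = (32 + ((-6)³ - 1*(-6)² - 42*(-6) - 7*3 + 3*(-6)))*8 = (32 + (-216 - 1*36 + 252 - 21 - 18))*8 = (32 + (-216 - 36 + 252 - 21 - 18))*8 = (32 - 39)*8 = -7*8 = -56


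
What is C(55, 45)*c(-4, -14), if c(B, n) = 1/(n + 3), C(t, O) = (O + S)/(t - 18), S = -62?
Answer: 17/407 ≈ 0.041769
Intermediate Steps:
C(t, O) = (-62 + O)/(-18 + t) (C(t, O) = (O - 62)/(t - 18) = (-62 + O)/(-18 + t))
c(B, n) = 1/(3 + n)
C(55, 45)*c(-4, -14) = ((-62 + 45)/(-18 + 55))/(3 - 14) = (-17/37)/(-11) = ((1/37)*(-17))*(-1/11) = -17/37*(-1/11) = 17/407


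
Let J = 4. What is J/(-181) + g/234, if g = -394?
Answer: -36125/21177 ≈ -1.7059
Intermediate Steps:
J/(-181) + g/234 = 4/(-181) - 394/234 = 4*(-1/181) - 394*1/234 = -4/181 - 197/117 = -36125/21177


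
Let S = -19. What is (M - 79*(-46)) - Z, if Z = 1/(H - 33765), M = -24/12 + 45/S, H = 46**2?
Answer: 2182610006/601331 ≈ 3629.6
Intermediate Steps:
H = 2116
M = -83/19 (M = -24/12 + 45/(-19) = -24*1/12 + 45*(-1/19) = -2 - 45/19 = -83/19 ≈ -4.3684)
Z = -1/31649 (Z = 1/(2116 - 33765) = 1/(-31649) = -1/31649 ≈ -3.1597e-5)
(M - 79*(-46)) - Z = (-83/19 - 79*(-46)) - 1*(-1/31649) = (-83/19 + 3634) + 1/31649 = 68963/19 + 1/31649 = 2182610006/601331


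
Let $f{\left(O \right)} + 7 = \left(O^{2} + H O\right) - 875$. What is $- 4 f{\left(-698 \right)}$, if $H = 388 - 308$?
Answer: $-1721928$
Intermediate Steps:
$H = 80$
$f{\left(O \right)} = -882 + O^{2} + 80 O$ ($f{\left(O \right)} = -7 - \left(875 - O^{2} - 80 O\right) = -7 + \left(-875 + O^{2} + 80 O\right) = -882 + O^{2} + 80 O$)
$- 4 f{\left(-698 \right)} = - 4 \left(-882 + \left(-698\right)^{2} + 80 \left(-698\right)\right) = - 4 \left(-882 + 487204 - 55840\right) = \left(-4\right) 430482 = -1721928$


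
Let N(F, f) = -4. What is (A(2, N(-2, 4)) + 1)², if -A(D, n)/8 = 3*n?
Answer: 9409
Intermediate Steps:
A(D, n) = -24*n
(A(2, N(-2, 4)) + 1)² = (-24*(-4) + 1)² = (96 + 1)² = 97² = 9409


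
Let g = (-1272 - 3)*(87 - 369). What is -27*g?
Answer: -9707850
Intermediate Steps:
g = 359550 (g = -1275*(-282) = 359550)
-27*g = -27*359550 = -9707850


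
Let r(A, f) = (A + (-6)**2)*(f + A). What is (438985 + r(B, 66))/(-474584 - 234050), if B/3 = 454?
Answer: -2435329/708634 ≈ -3.4367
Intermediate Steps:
B = 1362 (B = 3*454 = 1362)
r(A, f) = (36 + A)*(A + f) (r(A, f) = (A + 36)*(A + f) = (36 + A)*(A + f))
(438985 + r(B, 66))/(-474584 - 234050) = (438985 + (1362**2 + 36*1362 + 36*66 + 1362*66))/(-474584 - 234050) = (438985 + (1855044 + 49032 + 2376 + 89892))/(-708634) = (438985 + 1996344)*(-1/708634) = 2435329*(-1/708634) = -2435329/708634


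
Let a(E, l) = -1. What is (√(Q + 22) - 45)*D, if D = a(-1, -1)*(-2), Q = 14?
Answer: -78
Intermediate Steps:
D = 2 (D = -1*(-2) = 2)
(√(Q + 22) - 45)*D = (√(14 + 22) - 45)*2 = (√36 - 45)*2 = (6 - 45)*2 = -39*2 = -78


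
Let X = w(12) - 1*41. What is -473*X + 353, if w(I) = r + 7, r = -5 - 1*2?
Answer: 19746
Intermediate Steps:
r = -7 (r = -5 - 2 = -7)
w(I) = 0 (w(I) = -7 + 7 = 0)
X = -41 (X = 0 - 1*41 = 0 - 41 = -41)
-473*X + 353 = -473*(-41) + 353 = 19393 + 353 = 19746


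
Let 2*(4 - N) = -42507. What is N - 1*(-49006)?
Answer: 140527/2 ≈ 70264.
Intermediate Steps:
N = 42515/2 (N = 4 - ½*(-42507) = 4 + 42507/2 = 42515/2 ≈ 21258.)
N - 1*(-49006) = 42515/2 - 1*(-49006) = 42515/2 + 49006 = 140527/2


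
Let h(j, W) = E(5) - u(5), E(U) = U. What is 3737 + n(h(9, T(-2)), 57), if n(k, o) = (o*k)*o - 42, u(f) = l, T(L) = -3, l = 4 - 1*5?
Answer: 23189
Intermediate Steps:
l = -1 (l = 4 - 5 = -1)
u(f) = -1
h(j, W) = 6 (h(j, W) = 5 - 1*(-1) = 5 + 1 = 6)
n(k, o) = -42 + k*o**2 (n(k, o) = (k*o)*o - 42 = k*o**2 - 42 = -42 + k*o**2)
3737 + n(h(9, T(-2)), 57) = 3737 + (-42 + 6*57**2) = 3737 + (-42 + 6*3249) = 3737 + (-42 + 19494) = 3737 + 19452 = 23189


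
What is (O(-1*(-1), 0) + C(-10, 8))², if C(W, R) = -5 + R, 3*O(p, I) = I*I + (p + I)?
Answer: 100/9 ≈ 11.111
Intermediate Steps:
O(p, I) = I/3 + p/3 + I²/3 (O(p, I) = (I*I + (p + I))/3 = (I² + (I + p))/3 = (I + p + I²)/3 = I/3 + p/3 + I²/3)
(O(-1*(-1), 0) + C(-10, 8))² = (((⅓)*0 + (-1*(-1))/3 + (⅓)*0²) + (-5 + 8))² = ((0 + (⅓)*1 + (⅓)*0) + 3)² = ((0 + ⅓ + 0) + 3)² = (⅓ + 3)² = (10/3)² = 100/9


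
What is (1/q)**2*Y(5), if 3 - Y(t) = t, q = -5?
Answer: -2/25 ≈ -0.080000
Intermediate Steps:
Y(t) = 3 - t
(1/q)**2*Y(5) = (1/(-5))**2*(3 - 1*5) = (-1/5)**2*(3 - 5) = (1/25)*(-2) = -2/25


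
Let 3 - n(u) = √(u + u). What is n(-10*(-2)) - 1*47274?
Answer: -47271 - 2*√10 ≈ -47277.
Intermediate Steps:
n(u) = 3 - √2*√u (n(u) = 3 - √(u + u) = 3 - √(2*u) = 3 - √2*√u)
n(-10*(-2)) - 1*47274 = (3 - √2*√(-10*(-2))) - 1*47274 = (3 - √2*√20) - 47274 = (3 - √2*2*√5) - 47274 = (3 - 2*√10) - 47274 = -47271 - 2*√10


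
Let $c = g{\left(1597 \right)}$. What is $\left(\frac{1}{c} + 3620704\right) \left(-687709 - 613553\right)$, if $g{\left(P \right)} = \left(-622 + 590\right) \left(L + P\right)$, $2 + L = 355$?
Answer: $- \frac{48999439095642323}{10400} \approx -4.7115 \cdot 10^{12}$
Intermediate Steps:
$L = 353$ ($L = -2 + 355 = 353$)
$g{\left(P \right)} = -11296 - 32 P$ ($g{\left(P \right)} = \left(-622 + 590\right) \left(353 + P\right) = - 32 \left(353 + P\right) = -11296 - 32 P$)
$c = -62400$ ($c = -11296 - 51104 = -62400$)
$\left(\frac{1}{c} + 3620704\right) \left(-687709 - 613553\right) = \left(\frac{1}{-62400} + 3620704\right) \left(-687709 - 613553\right) = \left(- \frac{1}{62400} + 3620704\right) \left(-1301262\right) = \frac{225931929599}{62400} \left(-1301262\right) = - \frac{48999439095642323}{10400}$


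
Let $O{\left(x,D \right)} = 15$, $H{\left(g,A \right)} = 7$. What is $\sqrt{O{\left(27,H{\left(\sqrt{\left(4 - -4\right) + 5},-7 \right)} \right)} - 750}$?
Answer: $7 i \sqrt{15} \approx 27.111 i$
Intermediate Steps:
$\sqrt{O{\left(27,H{\left(\sqrt{\left(4 - -4\right) + 5},-7 \right)} \right)} - 750} = \sqrt{15 - 750} = \sqrt{-735} = 7 i \sqrt{15}$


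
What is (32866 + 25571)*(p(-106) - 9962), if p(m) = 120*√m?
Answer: -582149394 + 7012440*I*√106 ≈ -5.8215e+8 + 7.2198e+7*I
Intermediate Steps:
(32866 + 25571)*(p(-106) - 9962) = (32866 + 25571)*(120*√(-106) - 9962) = 58437*(120*(I*√106) - 9962) = 58437*(120*I*√106 - 9962) = 58437*(-9962 + 120*I*√106) = -582149394 + 7012440*I*√106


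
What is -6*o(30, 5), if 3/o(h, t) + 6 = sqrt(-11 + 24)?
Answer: 108/23 + 18*sqrt(13)/23 ≈ 7.5174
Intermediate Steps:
o(h, t) = 3/(-6 + sqrt(13)) (o(h, t) = 3/(-6 + sqrt(-11 + 24)) = 3/(-6 + sqrt(13)))
-6*o(30, 5) = -6*(-18/23 - 3*sqrt(13)/23) = 108/23 + 18*sqrt(13)/23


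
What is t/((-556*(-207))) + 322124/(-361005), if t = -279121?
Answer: -45945990671/13849595820 ≈ -3.3175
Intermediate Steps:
t/((-556*(-207))) + 322124/(-361005) = -279121/((-556*(-207))) + 322124/(-361005) = -279121/115092 + 322124*(-1/361005) = -279121*1/115092 - 322124/361005 = -279121/115092 - 322124/361005 = -45945990671/13849595820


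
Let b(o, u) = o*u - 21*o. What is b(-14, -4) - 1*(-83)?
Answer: 433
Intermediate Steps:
b(o, u) = -21*o + o*u
b(-14, -4) - 1*(-83) = -14*(-21 - 4) - 1*(-83) = -14*(-25) + 83 = 350 + 83 = 433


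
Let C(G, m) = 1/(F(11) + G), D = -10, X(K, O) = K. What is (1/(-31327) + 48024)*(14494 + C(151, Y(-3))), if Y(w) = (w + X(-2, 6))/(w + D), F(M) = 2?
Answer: 3336237969893801/4793031 ≈ 6.9606e+8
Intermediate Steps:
Y(w) = (-2 + w)/(-10 + w) (Y(w) = (w - 2)/(w - 10) = (-2 + w)/(-10 + w))
C(G, m) = 1/(2 + G)
(1/(-31327) + 48024)*(14494 + C(151, Y(-3))) = (1/(-31327) + 48024)*(14494 + 1/(2 + 151)) = (-1/31327 + 48024)*(14494 + 1/153) = 1504447847*(14494 + 1/153)/31327 = (1504447847/31327)*(2217583/153) = 3336237969893801/4793031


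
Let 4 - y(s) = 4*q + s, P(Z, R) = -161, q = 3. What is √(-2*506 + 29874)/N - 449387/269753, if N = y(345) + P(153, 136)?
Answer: -449387/269753 - √28862/514 ≈ -1.9964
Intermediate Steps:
y(s) = -8 - s (y(s) = 4 - (4*3 + s) = 4 - (12 + s) = 4 + (-12 - s) = -8 - s)
N = -514 (N = (-8 - 1*345) - 161 = (-8 - 345) - 161 = -353 - 161 = -514)
√(-2*506 + 29874)/N - 449387/269753 = √(-2*506 + 29874)/(-514) - 449387/269753 = √(-1012 + 29874)*(-1/514) - 449387*1/269753 = √28862*(-1/514) - 449387/269753 = -√28862/514 - 449387/269753 = -449387/269753 - √28862/514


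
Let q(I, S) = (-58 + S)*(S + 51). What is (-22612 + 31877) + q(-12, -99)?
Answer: 16801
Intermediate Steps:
q(I, S) = (-58 + S)*(51 + S)
(-22612 + 31877) + q(-12, -99) = (-22612 + 31877) + (-2958 + (-99)**2 - 7*(-99)) = 9265 + (-2958 + 9801 + 693) = 9265 + 7536 = 16801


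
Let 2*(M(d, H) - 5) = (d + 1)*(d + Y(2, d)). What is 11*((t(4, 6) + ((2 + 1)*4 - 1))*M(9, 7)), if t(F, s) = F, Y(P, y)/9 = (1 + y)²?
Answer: 750750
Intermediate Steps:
Y(P, y) = 9*(1 + y)²
M(d, H) = 5 + (1 + d)*(d + 9*(1 + d)²)/2 (M(d, H) = 5 + ((d + 1)*(d + 9*(1 + d)²))/2 = 5 + ((1 + d)*(d + 9*(1 + d)²))/2 = 5 + (1 + d)*(d + 9*(1 + d)²)/2)
11*((t(4, 6) + ((2 + 1)*4 - 1))*M(9, 7)) = 11*((4 + ((2 + 1)*4 - 1))*(19/2 + 14*9 + 14*9² + (9/2)*9³)) = 11*((4 + (3*4 - 1))*(19/2 + 126 + 14*81 + (9/2)*729)) = 11*((4 + (12 - 1))*(19/2 + 126 + 1134 + 6561/2)) = 11*((4 + 11)*4550) = 11*(15*4550) = 11*68250 = 750750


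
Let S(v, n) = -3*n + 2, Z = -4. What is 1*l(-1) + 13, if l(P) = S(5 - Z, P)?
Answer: 18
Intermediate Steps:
S(v, n) = 2 - 3*n
l(P) = 2 - 3*P
1*l(-1) + 13 = 1*(2 - 3*(-1)) + 13 = 1*(2 + 3) + 13 = 1*5 + 13 = 5 + 13 = 18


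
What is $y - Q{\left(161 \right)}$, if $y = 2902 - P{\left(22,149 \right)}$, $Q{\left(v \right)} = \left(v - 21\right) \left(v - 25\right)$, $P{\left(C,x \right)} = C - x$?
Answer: $-16011$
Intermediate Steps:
$Q{\left(v \right)} = \left(-25 + v\right) \left(-21 + v\right)$ ($Q{\left(v \right)} = \left(-21 + v\right) \left(-25 + v\right) = \left(-25 + v\right) \left(-21 + v\right)$)
$y = 3029$ ($y = 2902 - \left(22 - 149\right) = 2902 - -127 = 2902 + 127 = 3029$)
$y - Q{\left(161 \right)} = 3029 - \left(525 + 161^{2} - 7406\right) = 3029 - \left(525 + 25921 - 7406\right) = 3029 - 19040 = -16011$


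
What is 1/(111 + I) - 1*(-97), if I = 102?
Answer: 20662/213 ≈ 97.005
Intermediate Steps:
1/(111 + I) - 1*(-97) = 1/(111 + 102) - 1*(-97) = 1/213 + 97 = 20662/213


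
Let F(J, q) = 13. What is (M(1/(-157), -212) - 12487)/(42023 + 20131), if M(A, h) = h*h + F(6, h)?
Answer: 16235/31077 ≈ 0.52241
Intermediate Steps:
M(A, h) = 13 + h**2 (M(A, h) = h*h + 13 = h**2 + 13 = 13 + h**2)
(M(1/(-157), -212) - 12487)/(42023 + 20131) = ((13 + (-212)**2) - 12487)/(42023 + 20131) = ((13 + 44944) - 12487)/62154 = (44957 - 12487)*(1/62154) = 32470*(1/62154) = 16235/31077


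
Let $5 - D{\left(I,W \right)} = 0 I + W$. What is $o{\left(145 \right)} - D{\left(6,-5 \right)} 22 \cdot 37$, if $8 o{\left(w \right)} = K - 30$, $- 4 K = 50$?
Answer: $- \frac{130325}{16} \approx -8145.3$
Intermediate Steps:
$K = - \frac{25}{2}$ ($K = \left(- \frac{1}{4}\right) 50 = - \frac{25}{2} \approx -12.5$)
$D{\left(I,W \right)} = 5 - W$ ($D{\left(I,W \right)} = 5 - \left(0 I + W\right) = 5 - \left(0 + W\right) = 5 - W$)
$o{\left(w \right)} = - \frac{85}{16}$ ($o{\left(w \right)} = \frac{- \frac{25}{2} - 30}{8} = \frac{1}{8} \left(- \frac{85}{2}\right) = - \frac{85}{16}$)
$o{\left(145 \right)} - D{\left(6,-5 \right)} 22 \cdot 37 = - \frac{85}{16} - \left(5 - -5\right) 22 \cdot 37 = - \frac{85}{16} - \left(5 + 5\right) 22 \cdot 37 = - \frac{85}{16} - 10 \cdot 22 \cdot 37 = - \frac{85}{16} - 220 \cdot 37 = - \frac{85}{16} - 8140 = - \frac{130325}{16}$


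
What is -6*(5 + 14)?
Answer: -114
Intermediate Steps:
-6*(5 + 14) = -6*19 = -114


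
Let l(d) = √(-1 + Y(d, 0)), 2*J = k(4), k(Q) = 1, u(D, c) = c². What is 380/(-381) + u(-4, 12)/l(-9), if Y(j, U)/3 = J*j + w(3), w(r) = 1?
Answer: -380/381 - 144*I*√46/23 ≈ -0.99738 - 42.463*I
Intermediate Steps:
J = ½ (J = (½)*1 = ½ ≈ 0.50000)
Y(j, U) = 3 + 3*j/2 (Y(j, U) = 3*(j/2 + 1) = 3*(1 + j/2) = 3 + 3*j/2)
l(d) = √(2 + 3*d/2) (l(d) = √(-1 + (3 + 3*d/2)) = √(2 + 3*d/2))
380/(-381) + u(-4, 12)/l(-9) = 380/(-381) + 12²/((√(8 + 6*(-9))/2)) = 380*(-1/381) + 144/((√(8 - 54)/2)) = -380/381 + 144/((√(-46)/2)) = -380/381 + 144/(((I*√46)/2)) = -380/381 + 144/((I*√46/2)) = -380/381 + 144*(-I*√46/23) = -380/381 - 144*I*√46/23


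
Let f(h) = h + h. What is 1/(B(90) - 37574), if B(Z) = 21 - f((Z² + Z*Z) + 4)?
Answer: -1/69961 ≈ -1.4294e-5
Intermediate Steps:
f(h) = 2*h
B(Z) = 13 - 4*Z² (B(Z) = 21 - 2*((Z² + Z*Z) + 4) = 21 - 2*((Z² + Z²) + 4) = 21 - 2*(2*Z² + 4) = 21 - 2*(4 + 2*Z²) = 21 - (8 + 4*Z²) = 21 + (-8 - 4*Z²) = 13 - 4*Z²)
1/(B(90) - 37574) = 1/((13 - 4*90²) - 37574) = 1/((13 - 4*8100) - 37574) = 1/((13 - 32400) - 37574) = 1/(-32387 - 37574) = 1/(-69961) = -1/69961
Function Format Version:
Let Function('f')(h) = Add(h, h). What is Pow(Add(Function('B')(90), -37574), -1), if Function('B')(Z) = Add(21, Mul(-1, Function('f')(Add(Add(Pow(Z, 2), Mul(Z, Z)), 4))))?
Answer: Rational(-1, 69961) ≈ -1.4294e-5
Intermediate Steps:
Function('f')(h) = Mul(2, h)
Function('B')(Z) = Add(13, Mul(-4, Pow(Z, 2))) (Function('B')(Z) = Add(21, Mul(-1, Mul(2, Add(Add(Pow(Z, 2), Mul(Z, Z)), 4)))) = Add(21, Mul(-1, Mul(2, Add(Add(Pow(Z, 2), Pow(Z, 2)), 4)))) = Add(21, Mul(-1, Mul(2, Add(Mul(2, Pow(Z, 2)), 4)))) = Add(21, Mul(-1, Mul(2, Add(4, Mul(2, Pow(Z, 2)))))) = Add(21, Mul(-1, Add(8, Mul(4, Pow(Z, 2))))) = Add(21, Add(-8, Mul(-4, Pow(Z, 2)))) = Add(13, Mul(-4, Pow(Z, 2))))
Pow(Add(Function('B')(90), -37574), -1) = Pow(Add(Add(13, Mul(-4, Pow(90, 2))), -37574), -1) = Pow(Add(Add(13, Mul(-4, 8100)), -37574), -1) = Pow(Add(Add(13, -32400), -37574), -1) = Pow(Add(-32387, -37574), -1) = Pow(-69961, -1) = Rational(-1, 69961)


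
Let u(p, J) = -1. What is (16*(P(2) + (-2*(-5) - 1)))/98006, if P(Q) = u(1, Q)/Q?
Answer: 68/49003 ≈ 0.0013877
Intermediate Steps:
P(Q) = -1/Q
(16*(P(2) + (-2*(-5) - 1)))/98006 = (16*(-1/2 + (-2*(-5) - 1)))/98006 = (16*(-1*½ + (10 - 1)))*(1/98006) = (16*(-½ + 9))*(1/98006) = (16*(17/2))*(1/98006) = 136*(1/98006) = 68/49003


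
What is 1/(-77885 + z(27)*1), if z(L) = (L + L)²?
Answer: -1/74969 ≈ -1.3339e-5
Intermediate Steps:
z(L) = 4*L² (z(L) = (2*L)² = 4*L²)
1/(-77885 + z(27)*1) = 1/(-77885 + (4*27²)*1) = 1/(-77885 + (4*729)*1) = 1/(-77885 + 2916*1) = 1/(-77885 + 2916) = 1/(-74969) = -1/74969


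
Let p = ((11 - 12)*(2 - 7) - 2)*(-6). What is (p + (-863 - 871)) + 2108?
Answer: 356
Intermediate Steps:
p = -18 (p = (-1*(-5) - 2)*(-6) = (5 - 2)*(-6) = 3*(-6) = -18)
(p + (-863 - 871)) + 2108 = (-18 + (-863 - 871)) + 2108 = (-18 - 1734) + 2108 = -1752 + 2108 = 356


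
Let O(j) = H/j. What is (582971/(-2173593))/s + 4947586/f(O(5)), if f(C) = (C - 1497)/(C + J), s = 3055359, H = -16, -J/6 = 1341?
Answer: 1322380839955094197278901/49814943118587387 ≈ 2.6546e+7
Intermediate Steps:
J = -8046 (J = -6*1341 = -8046)
O(j) = -16/j
f(C) = (-1497 + C)/(-8046 + C) (f(C) = (C - 1497)/(C - 8046) = (-1497 + C)/(-8046 + C))
(582971/(-2173593))/s + 4947586/f(O(5)) = (582971/(-2173593))/3055359 + 4947586/(((-1497 - 16/5)/(-8046 - 16/5))) = (582971*(-1/2173593))*(1/3055359) + 4947586/(((-1497 - 16*⅕)/(-8046 - 16*⅕))) = -582971/2173593*1/3055359 + 4947586/(((-1497 - 16/5)/(-8046 - 16/5))) = -582971/6641106934887 + 4947586/((-7501/5/(-40246/5))) = -582971/6641106934887 + 4947586/((-5/40246*(-7501/5))) = -582971/6641106934887 + 4947586/(7501/40246) = -582971/6641106934887 + 4947586*(40246/7501) = -582971/6641106934887 + 199120546156/7501 = 1322380839955094197278901/49814943118587387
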